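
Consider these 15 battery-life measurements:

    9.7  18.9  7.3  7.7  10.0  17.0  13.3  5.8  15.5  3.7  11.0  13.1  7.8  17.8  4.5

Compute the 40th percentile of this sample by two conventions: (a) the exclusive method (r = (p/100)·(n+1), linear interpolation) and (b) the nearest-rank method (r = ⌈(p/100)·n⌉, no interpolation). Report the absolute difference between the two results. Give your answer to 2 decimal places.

0.76

Sorted: 3.7, 4.5, 5.8, 7.3, 7.7, 7.8, 9.7, 10.0, 11.0, 13.1, 13.3, 15.5, 17.0, 17.8, 18.9.
n = 15.
(a) r = 6.4; between ranks 6 (7.8) and 7 (9.7): 8.56.
(b) the nearest-rank method: rank 6 → 7.8.
|8.56 − 7.8| = 0.76.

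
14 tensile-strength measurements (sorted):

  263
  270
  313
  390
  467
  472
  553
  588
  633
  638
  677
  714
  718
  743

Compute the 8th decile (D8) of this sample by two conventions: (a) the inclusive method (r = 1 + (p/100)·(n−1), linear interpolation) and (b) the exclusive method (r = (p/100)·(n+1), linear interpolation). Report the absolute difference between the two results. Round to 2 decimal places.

n = 14.
(a) r = 11.4; between ranks 11 (677) and 12 (714): 691.8.
(b) r = 12 → value at rank 12 = 714.
|691.8 − 714| = 22.2.

22.20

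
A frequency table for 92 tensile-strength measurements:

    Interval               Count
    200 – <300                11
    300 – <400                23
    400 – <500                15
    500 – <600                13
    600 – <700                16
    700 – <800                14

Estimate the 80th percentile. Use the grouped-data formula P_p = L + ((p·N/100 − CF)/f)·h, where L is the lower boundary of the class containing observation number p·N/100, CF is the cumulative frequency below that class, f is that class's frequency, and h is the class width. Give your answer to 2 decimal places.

672.50

N = 92; target position k = 80/100 · 92 = 73.6.
Cumulative frequencies: 11, 34, 49, 62, 78, 92.
Observation 73.6 falls in the class 600 – <700.
L = 600, CF = 62, f = 16, h = 100.
P80 = 600 + ((73.6 − 62)/16)·100 = 600 + 72.5 = 672.5.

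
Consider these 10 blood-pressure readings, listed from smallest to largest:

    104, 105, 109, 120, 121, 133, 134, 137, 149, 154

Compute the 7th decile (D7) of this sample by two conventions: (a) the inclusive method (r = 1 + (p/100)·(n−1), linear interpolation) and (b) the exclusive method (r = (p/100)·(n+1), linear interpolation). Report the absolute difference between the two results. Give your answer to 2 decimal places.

1.20

n = 10.
(a) r = 7.3; between ranks 7 (134) and 8 (137): 134.9.
(b) r = 7.7; between ranks 7 (134) and 8 (137): 136.1.
|134.9 − 136.1| = 1.2.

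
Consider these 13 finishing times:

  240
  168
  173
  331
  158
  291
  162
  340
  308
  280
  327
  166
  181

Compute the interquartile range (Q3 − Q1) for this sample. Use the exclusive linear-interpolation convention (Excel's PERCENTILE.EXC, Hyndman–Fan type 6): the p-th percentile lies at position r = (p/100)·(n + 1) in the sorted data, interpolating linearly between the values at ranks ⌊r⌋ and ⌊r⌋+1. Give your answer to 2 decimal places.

Sorted: 158, 162, 166, 168, 173, 181, 240, 280, 291, 308, 327, 331, 340.
n = 13.
P25: r = 3.5; ranks 3–4 are 166, 168; interpolating gives 167.
P75: r = 10.5; ranks 10–11 are 308, 327; interpolating gives 317.5.
Difference: 317.5 − 167 = 150.5.

150.50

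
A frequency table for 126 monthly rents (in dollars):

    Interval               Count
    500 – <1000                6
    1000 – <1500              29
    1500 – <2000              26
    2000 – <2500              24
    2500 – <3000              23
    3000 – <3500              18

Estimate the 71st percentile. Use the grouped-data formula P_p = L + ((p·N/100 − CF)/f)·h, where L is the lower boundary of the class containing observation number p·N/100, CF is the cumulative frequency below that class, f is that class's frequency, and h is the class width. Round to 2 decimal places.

2596.96

N = 126; target position k = 71/100 · 126 = 89.46.
Cumulative frequencies: 6, 35, 61, 85, 108, 126.
Observation 89.46 falls in the class 2500 – <3000.
L = 2500, CF = 85, f = 23, h = 500.
P71 = 2500 + ((89.46 − 85)/23)·500 = 2500 + 96.9565 = 2596.96.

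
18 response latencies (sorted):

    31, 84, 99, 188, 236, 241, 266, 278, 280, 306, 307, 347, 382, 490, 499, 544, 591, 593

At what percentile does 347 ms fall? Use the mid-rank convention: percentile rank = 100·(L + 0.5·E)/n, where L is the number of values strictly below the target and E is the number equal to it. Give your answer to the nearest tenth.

63.9

Count below 347: L = 11; count equal: E = 1; n = 18.
Percentile rank = 100·(11 + 0.5·1)/18 = 100·11.5/18 = 63.89.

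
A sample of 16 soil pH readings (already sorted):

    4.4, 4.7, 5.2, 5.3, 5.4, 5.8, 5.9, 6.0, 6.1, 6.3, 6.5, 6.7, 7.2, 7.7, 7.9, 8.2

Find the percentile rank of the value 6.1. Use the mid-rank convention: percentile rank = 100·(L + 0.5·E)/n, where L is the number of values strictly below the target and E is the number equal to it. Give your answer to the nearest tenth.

Count below 6.1: L = 8; count equal: E = 1; n = 16.
Percentile rank = 100·(8 + 0.5·1)/16 = 100·8.5/16 = 53.12.

53.1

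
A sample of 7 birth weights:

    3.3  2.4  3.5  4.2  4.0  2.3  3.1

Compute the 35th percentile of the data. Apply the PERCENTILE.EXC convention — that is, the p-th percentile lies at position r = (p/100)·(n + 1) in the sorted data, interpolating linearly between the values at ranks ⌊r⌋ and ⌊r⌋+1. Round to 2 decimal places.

2.96

Sorted: 2.3, 2.4, 3.1, 3.3, 3.5, 4.0, 4.2.
n = 7.
r = (35/100)·(7 + 1) = 2.8.
Rank 2 is 2.4 and rank 3 is 3.1.
Interpolate: 2.4 + 0.8·(3.1 − 2.4) = 2.4 + 0.8·0.7 = 2.96.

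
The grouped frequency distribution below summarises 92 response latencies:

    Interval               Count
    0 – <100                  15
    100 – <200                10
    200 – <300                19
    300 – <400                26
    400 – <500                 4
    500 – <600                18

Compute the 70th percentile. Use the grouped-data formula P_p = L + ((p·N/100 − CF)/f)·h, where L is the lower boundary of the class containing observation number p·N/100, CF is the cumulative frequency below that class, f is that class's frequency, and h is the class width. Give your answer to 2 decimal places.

378.46

N = 92; target position k = 70/100 · 92 = 64.4.
Cumulative frequencies: 15, 25, 44, 70, 74, 92.
Observation 64.4 falls in the class 300 – <400.
L = 300, CF = 44, f = 26, h = 100.
P70 = 300 + ((64.4 − 44)/26)·100 = 300 + 78.4615 = 378.462.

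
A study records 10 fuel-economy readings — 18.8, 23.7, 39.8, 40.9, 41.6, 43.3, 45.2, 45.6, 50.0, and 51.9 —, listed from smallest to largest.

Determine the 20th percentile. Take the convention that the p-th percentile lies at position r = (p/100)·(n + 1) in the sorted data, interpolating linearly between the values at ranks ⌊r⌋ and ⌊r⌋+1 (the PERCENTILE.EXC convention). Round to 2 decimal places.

26.92

n = 10.
r = (20/100)·(10 + 1) = 2.2.
Rank 2 is 23.7 and rank 3 is 39.8.
Interpolate: 23.7 + 0.2·(39.8 − 23.7) = 23.7 + 0.2·16.1 = 26.92.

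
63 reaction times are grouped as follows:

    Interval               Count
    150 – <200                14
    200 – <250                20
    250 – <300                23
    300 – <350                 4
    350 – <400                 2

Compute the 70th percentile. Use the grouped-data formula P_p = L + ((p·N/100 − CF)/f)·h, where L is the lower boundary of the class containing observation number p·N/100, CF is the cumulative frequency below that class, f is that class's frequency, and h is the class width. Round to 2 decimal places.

271.96

N = 63; target position k = 70/100 · 63 = 44.1.
Cumulative frequencies: 14, 34, 57, 61, 63.
Observation 44.1 falls in the class 250 – <300.
L = 250, CF = 34, f = 23, h = 50.
P70 = 250 + ((44.1 − 34)/23)·50 = 250 + 21.9565 = 271.957.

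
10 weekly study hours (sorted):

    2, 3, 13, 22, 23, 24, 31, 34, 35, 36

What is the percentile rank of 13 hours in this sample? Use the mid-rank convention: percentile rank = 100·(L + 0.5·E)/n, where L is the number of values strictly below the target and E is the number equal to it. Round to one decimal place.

Count below 13: L = 2; count equal: E = 1; n = 10.
Percentile rank = 100·(2 + 0.5·1)/10 = 100·2.5/10 = 25.

25.0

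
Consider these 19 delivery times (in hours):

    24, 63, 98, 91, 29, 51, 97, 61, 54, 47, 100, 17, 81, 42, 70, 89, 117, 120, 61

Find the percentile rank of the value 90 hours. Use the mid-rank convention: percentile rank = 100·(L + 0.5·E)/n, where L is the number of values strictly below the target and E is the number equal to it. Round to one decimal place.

Sorted: 17, 24, 29, 42, 47, 51, 54, 61, 61, 63, 70, 81, 89, 91, 97, 98, 100, 117, 120.
Count below 90: L = 13; count equal: E = 0; n = 19.
Percentile rank = 100·(13 + 0.5·0)/19 = 100·13/19 = 68.42.

68.4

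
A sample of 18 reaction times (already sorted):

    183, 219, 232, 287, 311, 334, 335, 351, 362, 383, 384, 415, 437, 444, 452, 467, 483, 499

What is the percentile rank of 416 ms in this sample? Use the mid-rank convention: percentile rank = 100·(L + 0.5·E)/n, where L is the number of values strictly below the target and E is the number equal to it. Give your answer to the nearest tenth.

Count below 416: L = 12; count equal: E = 0; n = 18.
Percentile rank = 100·(12 + 0.5·0)/18 = 100·12/18 = 66.67.

66.7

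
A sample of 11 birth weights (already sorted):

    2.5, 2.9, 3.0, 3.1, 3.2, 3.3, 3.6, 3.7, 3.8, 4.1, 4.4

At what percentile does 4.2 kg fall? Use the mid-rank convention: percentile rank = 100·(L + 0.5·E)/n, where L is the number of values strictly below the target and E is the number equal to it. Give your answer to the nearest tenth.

Count below 4.2: L = 10; count equal: E = 0; n = 11.
Percentile rank = 100·(10 + 0.5·0)/11 = 100·10/11 = 90.91.

90.9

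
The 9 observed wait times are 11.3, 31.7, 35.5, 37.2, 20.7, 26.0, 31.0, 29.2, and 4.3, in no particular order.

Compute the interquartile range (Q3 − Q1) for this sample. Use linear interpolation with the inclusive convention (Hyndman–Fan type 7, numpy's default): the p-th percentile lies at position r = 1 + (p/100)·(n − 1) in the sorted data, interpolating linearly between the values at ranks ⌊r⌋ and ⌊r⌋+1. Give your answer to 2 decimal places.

Sorted: 4.3, 11.3, 20.7, 26.0, 29.2, 31.0, 31.7, 35.5, 37.2.
n = 9.
P25: r = 3 (integer) → 20.7.
P75: r = 7 (integer) → 31.7.
Difference: 31.7 − 20.7 = 11.

11.00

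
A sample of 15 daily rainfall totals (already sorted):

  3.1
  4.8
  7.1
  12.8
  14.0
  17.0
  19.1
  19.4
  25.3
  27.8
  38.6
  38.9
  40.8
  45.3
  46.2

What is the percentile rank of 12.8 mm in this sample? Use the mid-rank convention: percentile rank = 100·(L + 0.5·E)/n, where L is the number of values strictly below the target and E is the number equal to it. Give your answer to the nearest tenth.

Count below 12.8: L = 3; count equal: E = 1; n = 15.
Percentile rank = 100·(3 + 0.5·1)/15 = 100·3.5/15 = 23.33.

23.3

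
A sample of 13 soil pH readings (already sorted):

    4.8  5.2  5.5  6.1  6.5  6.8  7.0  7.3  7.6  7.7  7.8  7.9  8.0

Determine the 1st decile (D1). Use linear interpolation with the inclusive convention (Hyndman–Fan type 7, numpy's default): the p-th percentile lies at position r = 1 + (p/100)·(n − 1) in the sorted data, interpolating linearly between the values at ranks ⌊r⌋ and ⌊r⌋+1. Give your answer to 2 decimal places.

5.26

n = 13.
r = 1 + (10/100)·(13 − 1) = 1 + 1.2 = 2.2.
Rank 2 is 5.2 and rank 3 is 5.5.
Interpolate: 5.2 + 0.2·(5.5 − 5.2) = 5.2 + 0.2·0.3 = 5.26.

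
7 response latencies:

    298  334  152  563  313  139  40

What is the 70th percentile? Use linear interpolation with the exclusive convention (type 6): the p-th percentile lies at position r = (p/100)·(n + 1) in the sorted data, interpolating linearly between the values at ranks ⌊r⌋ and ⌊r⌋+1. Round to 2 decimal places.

325.60

Sorted: 40, 139, 152, 298, 313, 334, 563.
n = 7.
r = (70/100)·(7 + 1) = 5.6.
Rank 5 is 313 and rank 6 is 334.
Interpolate: 313 + 0.6·(334 − 313) = 313 + 0.6·21 = 325.6.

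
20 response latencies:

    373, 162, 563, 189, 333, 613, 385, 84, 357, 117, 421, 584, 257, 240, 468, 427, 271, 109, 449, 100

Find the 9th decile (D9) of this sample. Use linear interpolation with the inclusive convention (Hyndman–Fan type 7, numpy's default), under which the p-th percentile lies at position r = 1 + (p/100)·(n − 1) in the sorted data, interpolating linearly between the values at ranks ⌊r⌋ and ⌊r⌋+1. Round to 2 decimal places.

Sorted: 84, 100, 109, 117, 162, 189, 240, 257, 271, 333, 357, 373, 385, 421, 427, 449, 468, 563, 584, 613.
n = 20.
r = 1 + (90/100)·(20 − 1) = 1 + 17.1 = 18.1.
Rank 18 is 563 and rank 19 is 584.
Interpolate: 563 + 0.1·(584 − 563) = 563 + 0.1·21 = 565.1.

565.10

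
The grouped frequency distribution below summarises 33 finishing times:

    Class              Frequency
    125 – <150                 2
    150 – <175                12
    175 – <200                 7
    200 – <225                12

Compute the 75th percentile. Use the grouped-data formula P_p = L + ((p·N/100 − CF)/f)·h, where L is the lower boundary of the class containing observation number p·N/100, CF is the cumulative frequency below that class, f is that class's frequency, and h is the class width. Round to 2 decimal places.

207.81

N = 33; target position k = 75/100 · 33 = 24.75.
Cumulative frequencies: 2, 14, 21, 33.
Observation 24.75 falls in the class 200 – <225.
L = 200, CF = 21, f = 12, h = 25.
P75 = 200 + ((24.75 − 21)/12)·25 = 200 + 7.8125 = 207.812.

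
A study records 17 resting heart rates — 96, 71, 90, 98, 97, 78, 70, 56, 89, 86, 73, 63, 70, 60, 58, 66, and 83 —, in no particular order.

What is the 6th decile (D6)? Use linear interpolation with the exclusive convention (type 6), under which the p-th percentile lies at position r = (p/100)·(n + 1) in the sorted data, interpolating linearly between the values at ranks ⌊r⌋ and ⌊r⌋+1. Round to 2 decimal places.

82.00

Sorted: 56, 58, 60, 63, 66, 70, 70, 71, 73, 78, 83, 86, 89, 90, 96, 97, 98.
n = 17.
r = (60/100)·(17 + 1) = 10.8.
Rank 10 is 78 and rank 11 is 83.
Interpolate: 78 + 0.8·(83 − 78) = 78 + 0.8·5 = 82.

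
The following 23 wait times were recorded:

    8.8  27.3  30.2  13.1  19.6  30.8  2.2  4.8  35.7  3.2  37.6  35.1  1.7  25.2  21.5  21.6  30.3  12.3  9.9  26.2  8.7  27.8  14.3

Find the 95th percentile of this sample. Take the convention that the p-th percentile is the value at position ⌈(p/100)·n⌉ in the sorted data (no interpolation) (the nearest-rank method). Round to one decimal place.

Sorted: 1.7, 2.2, 3.2, 4.8, 8.7, 8.8, 9.9, 12.3, 13.1, 14.3, 19.6, 21.5, 21.6, 25.2, 26.2, 27.3, 27.8, 30.2, 30.3, 30.8, 35.1, 35.7, 37.6.
n = 23.
Position = ⌈95/100 · 23⌉ = ⌈21.85⌉ = 22.
The value at rank 22 is 35.7.

35.7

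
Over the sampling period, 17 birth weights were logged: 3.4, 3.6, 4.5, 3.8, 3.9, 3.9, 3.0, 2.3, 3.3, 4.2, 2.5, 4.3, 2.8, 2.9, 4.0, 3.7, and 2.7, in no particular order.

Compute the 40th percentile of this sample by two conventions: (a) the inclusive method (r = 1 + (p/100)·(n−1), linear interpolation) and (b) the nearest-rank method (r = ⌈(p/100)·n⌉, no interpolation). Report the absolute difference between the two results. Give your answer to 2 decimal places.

Sorted: 2.3, 2.5, 2.7, 2.8, 2.9, 3.0, 3.3, 3.4, 3.6, 3.7, 3.8, 3.9, 3.9, 4.0, 4.2, 4.3, 4.5.
n = 17.
(a) r = 7.4; between ranks 7 (3.3) and 8 (3.4): 3.34.
(b) the nearest-rank method: rank 7 → 3.3.
|3.34 − 3.3| = 0.04.

0.04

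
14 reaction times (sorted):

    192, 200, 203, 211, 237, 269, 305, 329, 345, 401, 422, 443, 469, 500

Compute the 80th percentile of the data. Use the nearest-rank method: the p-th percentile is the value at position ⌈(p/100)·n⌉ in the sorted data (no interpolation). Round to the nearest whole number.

n = 14.
Position = ⌈80/100 · 14⌉ = ⌈11.2⌉ = 12.
The value at rank 12 is 443.

443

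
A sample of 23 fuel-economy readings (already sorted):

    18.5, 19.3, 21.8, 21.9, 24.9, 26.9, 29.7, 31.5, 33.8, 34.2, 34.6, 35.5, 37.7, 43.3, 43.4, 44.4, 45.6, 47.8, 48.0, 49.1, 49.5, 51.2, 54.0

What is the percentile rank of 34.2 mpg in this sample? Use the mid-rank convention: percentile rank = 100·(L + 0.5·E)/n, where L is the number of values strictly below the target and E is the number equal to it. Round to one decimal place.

41.3

Count below 34.2: L = 9; count equal: E = 1; n = 23.
Percentile rank = 100·(9 + 0.5·1)/23 = 100·9.5/23 = 41.3.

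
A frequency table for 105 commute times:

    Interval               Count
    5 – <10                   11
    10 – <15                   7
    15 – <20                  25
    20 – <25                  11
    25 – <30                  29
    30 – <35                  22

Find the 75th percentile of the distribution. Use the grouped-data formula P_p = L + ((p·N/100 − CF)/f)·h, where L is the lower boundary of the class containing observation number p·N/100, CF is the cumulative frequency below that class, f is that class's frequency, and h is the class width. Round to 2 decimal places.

29.27

N = 105; target position k = 75/100 · 105 = 78.75.
Cumulative frequencies: 11, 18, 43, 54, 83, 105.
Observation 78.75 falls in the class 25 – <30.
L = 25, CF = 54, f = 29, h = 5.
P75 = 25 + ((78.75 − 54)/29)·5 = 25 + 4.26724 = 29.2672.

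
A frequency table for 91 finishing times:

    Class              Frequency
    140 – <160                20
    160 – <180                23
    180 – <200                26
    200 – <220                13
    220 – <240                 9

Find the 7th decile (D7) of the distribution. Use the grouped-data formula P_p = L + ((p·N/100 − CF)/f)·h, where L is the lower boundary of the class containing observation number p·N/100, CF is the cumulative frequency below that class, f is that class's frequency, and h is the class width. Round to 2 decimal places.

195.92

N = 91; target position k = 70/100 · 91 = 63.7.
Cumulative frequencies: 20, 43, 69, 82, 91.
Observation 63.7 falls in the class 180 – <200.
L = 180, CF = 43, f = 26, h = 20.
P70 = 180 + ((63.7 − 43)/26)·20 = 180 + 15.9231 = 195.923.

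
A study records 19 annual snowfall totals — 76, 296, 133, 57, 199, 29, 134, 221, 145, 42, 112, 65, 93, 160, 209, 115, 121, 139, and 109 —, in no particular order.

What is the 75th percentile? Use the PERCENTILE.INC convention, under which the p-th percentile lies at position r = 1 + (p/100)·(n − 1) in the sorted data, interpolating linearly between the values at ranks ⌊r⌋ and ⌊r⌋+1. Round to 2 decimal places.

152.50

Sorted: 29, 42, 57, 65, 76, 93, 109, 112, 115, 121, 133, 134, 139, 145, 160, 199, 209, 221, 296.
n = 19.
r = 1 + (75/100)·(19 − 1) = 1 + 13.5 = 14.5.
Rank 14 is 145 and rank 15 is 160.
Interpolate: 145 + 0.5·(160 − 145) = 145 + 0.5·15 = 152.5.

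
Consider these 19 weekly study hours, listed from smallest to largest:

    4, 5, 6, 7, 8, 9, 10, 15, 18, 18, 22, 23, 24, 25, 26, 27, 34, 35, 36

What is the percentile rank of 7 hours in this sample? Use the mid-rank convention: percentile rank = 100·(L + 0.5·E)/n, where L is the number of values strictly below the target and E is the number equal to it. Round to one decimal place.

Count below 7: L = 3; count equal: E = 1; n = 19.
Percentile rank = 100·(3 + 0.5·1)/19 = 100·3.5/19 = 18.42.

18.4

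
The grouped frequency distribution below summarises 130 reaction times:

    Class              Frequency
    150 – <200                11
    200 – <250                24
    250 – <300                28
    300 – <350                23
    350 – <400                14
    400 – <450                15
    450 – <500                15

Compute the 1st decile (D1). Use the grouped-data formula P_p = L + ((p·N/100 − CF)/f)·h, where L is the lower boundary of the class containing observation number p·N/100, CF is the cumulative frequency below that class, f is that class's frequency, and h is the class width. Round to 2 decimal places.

N = 130; target position k = 10/100 · 130 = 13.
Cumulative frequencies: 11, 35, 63, 86, 100, 115, 130.
Observation 13 falls in the class 200 – <250.
L = 200, CF = 11, f = 24, h = 50.
P10 = 200 + ((13 − 11)/24)·50 = 200 + 4.16667 = 204.167.

204.17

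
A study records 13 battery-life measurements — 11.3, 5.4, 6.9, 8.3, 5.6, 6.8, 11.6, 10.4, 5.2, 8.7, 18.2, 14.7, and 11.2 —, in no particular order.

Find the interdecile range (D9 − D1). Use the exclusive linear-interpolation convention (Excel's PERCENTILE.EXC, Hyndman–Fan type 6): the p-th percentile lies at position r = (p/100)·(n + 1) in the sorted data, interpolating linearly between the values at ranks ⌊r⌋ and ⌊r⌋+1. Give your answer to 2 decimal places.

11.52

Sorted: 5.2, 5.4, 5.6, 6.8, 6.9, 8.3, 8.7, 10.4, 11.2, 11.3, 11.6, 14.7, 18.2.
n = 13.
P10: r = 1.4; ranks 1–2 are 5.2, 5.4; interpolating gives 5.28.
P90: r = 12.6; ranks 12–13 are 14.7, 18.2; interpolating gives 16.8.
Difference: 16.8 − 5.28 = 11.52.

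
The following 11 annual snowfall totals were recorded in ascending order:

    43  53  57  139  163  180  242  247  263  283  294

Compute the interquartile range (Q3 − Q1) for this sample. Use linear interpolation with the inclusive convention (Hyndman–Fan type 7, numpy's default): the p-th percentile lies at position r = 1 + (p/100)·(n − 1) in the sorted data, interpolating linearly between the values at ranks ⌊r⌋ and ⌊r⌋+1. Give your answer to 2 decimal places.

157.00

n = 11.
P25: r = 3.5; ranks 3–4 are 57, 139; interpolating gives 98.
P75: r = 8.5; ranks 8–9 are 247, 263; interpolating gives 255.
Difference: 255 − 98 = 157.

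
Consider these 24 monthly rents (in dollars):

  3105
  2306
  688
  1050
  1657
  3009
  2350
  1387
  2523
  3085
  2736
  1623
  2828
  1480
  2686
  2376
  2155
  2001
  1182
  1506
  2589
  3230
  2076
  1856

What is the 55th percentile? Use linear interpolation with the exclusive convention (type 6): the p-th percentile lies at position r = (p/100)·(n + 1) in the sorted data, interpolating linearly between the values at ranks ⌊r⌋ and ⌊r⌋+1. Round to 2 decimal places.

Sorted: 688, 1050, 1182, 1387, 1480, 1506, 1623, 1657, 1856, 2001, 2076, 2155, 2306, 2350, 2376, 2523, 2589, 2686, 2736, 2828, 3009, 3085, 3105, 3230.
n = 24.
r = (55/100)·(24 + 1) = 13.75.
Rank 13 is 2306 and rank 14 is 2350.
Interpolate: 2306 + 0.75·(2350 − 2306) = 2306 + 0.75·44 = 2339.

2339.00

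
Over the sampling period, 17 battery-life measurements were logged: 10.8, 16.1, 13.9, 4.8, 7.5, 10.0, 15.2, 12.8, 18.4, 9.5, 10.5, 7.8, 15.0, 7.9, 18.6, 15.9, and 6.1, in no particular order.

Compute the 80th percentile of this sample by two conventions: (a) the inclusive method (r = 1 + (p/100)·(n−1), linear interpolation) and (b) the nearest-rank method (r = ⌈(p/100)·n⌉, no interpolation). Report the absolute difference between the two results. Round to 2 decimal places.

0.14

Sorted: 4.8, 6.1, 7.5, 7.8, 7.9, 9.5, 10.0, 10.5, 10.8, 12.8, 13.9, 15.0, 15.2, 15.9, 16.1, 18.4, 18.6.
n = 17.
(a) r = 13.8; between ranks 13 (15.2) and 14 (15.9): 15.76.
(b) the nearest-rank method: rank 14 → 15.9.
|15.76 − 15.9| = 0.14.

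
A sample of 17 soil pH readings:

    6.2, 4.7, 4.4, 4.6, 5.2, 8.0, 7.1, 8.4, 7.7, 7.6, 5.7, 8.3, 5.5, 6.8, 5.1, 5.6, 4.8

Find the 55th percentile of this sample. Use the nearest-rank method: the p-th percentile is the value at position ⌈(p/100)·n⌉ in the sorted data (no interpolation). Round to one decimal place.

Sorted: 4.4, 4.6, 4.7, 4.8, 5.1, 5.2, 5.5, 5.6, 5.7, 6.2, 6.8, 7.1, 7.6, 7.7, 8.0, 8.3, 8.4.
n = 17.
Position = ⌈55/100 · 17⌉ = ⌈9.35⌉ = 10.
The value at rank 10 is 6.2.

6.2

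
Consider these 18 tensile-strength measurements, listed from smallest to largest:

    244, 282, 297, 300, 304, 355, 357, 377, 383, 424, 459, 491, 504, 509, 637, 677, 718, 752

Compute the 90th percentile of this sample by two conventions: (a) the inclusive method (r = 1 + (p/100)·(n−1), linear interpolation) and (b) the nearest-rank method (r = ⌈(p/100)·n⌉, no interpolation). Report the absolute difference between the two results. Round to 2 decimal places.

28.70

n = 18.
(a) r = 16.3; between ranks 16 (677) and 17 (718): 689.3.
(b) the nearest-rank method: rank 17 → 718.
|689.3 − 718| = 28.7.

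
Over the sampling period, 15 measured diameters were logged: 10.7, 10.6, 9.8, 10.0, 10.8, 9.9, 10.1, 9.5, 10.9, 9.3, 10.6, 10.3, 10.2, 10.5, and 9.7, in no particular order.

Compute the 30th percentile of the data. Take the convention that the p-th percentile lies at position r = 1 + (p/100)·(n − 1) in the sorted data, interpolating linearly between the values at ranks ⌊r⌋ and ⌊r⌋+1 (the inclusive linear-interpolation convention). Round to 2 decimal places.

Sorted: 9.3, 9.5, 9.7, 9.8, 9.9, 10.0, 10.1, 10.2, 10.3, 10.5, 10.6, 10.6, 10.7, 10.8, 10.9.
n = 15.
r = 1 + (30/100)·(15 − 1) = 1 + 4.2 = 5.2.
Rank 5 is 9.9 and rank 6 is 10.0.
Interpolate: 9.9 + 0.2·(10.0 − 9.9) = 9.9 + 0.2·0.1 = 9.92.

9.92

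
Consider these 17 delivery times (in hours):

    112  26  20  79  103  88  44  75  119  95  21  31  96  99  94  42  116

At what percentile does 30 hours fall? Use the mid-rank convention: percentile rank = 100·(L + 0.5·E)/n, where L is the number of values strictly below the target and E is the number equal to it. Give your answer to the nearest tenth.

17.6

Sorted: 20, 21, 26, 31, 42, 44, 75, 79, 88, 94, 95, 96, 99, 103, 112, 116, 119.
Count below 30: L = 3; count equal: E = 0; n = 17.
Percentile rank = 100·(3 + 0.5·0)/17 = 100·3/17 = 17.65.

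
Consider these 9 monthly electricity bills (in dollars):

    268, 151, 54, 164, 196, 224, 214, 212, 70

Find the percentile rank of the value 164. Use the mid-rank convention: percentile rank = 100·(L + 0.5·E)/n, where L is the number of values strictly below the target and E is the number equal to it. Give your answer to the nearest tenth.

Sorted: 54, 70, 151, 164, 196, 212, 214, 224, 268.
Count below 164: L = 3; count equal: E = 1; n = 9.
Percentile rank = 100·(3 + 0.5·1)/9 = 100·3.5/9 = 38.89.

38.9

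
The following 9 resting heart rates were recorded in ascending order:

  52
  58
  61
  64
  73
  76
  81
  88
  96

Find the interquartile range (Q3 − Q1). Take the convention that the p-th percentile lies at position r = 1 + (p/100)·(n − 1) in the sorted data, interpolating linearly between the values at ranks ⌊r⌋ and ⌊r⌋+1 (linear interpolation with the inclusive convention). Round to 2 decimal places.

n = 9.
P25: r = 3 (integer) → 61.
P75: r = 7 (integer) → 81.
Difference: 81 − 61 = 20.

20.00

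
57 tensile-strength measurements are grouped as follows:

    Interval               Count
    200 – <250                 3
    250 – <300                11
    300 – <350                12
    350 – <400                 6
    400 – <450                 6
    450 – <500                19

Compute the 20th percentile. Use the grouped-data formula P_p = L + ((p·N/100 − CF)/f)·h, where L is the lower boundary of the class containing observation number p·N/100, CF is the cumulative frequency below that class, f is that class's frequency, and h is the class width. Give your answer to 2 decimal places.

N = 57; target position k = 20/100 · 57 = 11.4.
Cumulative frequencies: 3, 14, 26, 32, 38, 57.
Observation 11.4 falls in the class 250 – <300.
L = 250, CF = 3, f = 11, h = 50.
P20 = 250 + ((11.4 − 3)/11)·50 = 250 + 38.1818 = 288.182.

288.18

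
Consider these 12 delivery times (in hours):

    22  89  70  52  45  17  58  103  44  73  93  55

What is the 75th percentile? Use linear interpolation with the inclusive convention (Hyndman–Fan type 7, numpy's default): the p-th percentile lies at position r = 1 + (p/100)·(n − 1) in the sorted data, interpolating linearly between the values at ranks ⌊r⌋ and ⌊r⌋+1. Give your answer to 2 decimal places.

Sorted: 17, 22, 44, 45, 52, 55, 58, 70, 73, 89, 93, 103.
n = 12.
r = 1 + (75/100)·(12 − 1) = 1 + 8.25 = 9.25.
Rank 9 is 73 and rank 10 is 89.
Interpolate: 73 + 0.25·(89 − 73) = 73 + 0.25·16 = 77.

77.00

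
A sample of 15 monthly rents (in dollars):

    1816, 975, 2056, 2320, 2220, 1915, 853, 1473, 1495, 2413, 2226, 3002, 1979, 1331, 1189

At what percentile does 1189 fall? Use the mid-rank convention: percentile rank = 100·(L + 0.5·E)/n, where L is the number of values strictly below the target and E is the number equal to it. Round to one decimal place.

Sorted: 853, 975, 1189, 1331, 1473, 1495, 1816, 1915, 1979, 2056, 2220, 2226, 2320, 2413, 3002.
Count below 1189: L = 2; count equal: E = 1; n = 15.
Percentile rank = 100·(2 + 0.5·1)/15 = 100·2.5/15 = 16.67.

16.7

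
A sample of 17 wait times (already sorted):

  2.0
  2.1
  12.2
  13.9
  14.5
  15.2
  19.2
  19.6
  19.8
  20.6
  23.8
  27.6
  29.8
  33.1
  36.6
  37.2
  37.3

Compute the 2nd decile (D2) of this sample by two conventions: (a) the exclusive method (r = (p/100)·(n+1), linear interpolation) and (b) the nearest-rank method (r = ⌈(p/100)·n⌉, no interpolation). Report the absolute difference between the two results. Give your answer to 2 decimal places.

n = 17.
(a) r = 3.6; between ranks 3 (12.2) and 4 (13.9): 13.22.
(b) the nearest-rank method: rank 4 → 13.9.
|13.22 − 13.9| = 0.68.

0.68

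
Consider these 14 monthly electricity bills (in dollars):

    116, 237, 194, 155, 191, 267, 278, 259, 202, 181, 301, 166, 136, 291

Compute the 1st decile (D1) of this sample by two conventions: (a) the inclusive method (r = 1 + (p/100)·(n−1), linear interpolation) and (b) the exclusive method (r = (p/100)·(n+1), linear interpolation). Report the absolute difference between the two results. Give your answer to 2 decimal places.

Sorted: 116, 136, 155, 166, 181, 191, 194, 202, 237, 259, 267, 278, 291, 301.
n = 14.
(a) r = 2.3; between ranks 2 (136) and 3 (155): 141.7.
(b) r = 1.5; between ranks 1 (116) and 2 (136): 126.
|141.7 − 126| = 15.7.

15.70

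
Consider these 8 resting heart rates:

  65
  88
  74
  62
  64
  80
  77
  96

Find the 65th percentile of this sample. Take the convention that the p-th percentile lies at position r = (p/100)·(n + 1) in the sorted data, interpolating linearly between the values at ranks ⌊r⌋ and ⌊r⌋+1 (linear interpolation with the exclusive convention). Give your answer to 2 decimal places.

Sorted: 62, 64, 65, 74, 77, 80, 88, 96.
n = 8.
r = (65/100)·(8 + 1) = 5.85.
Rank 5 is 77 and rank 6 is 80.
Interpolate: 77 + 0.85·(80 − 77) = 77 + 0.85·3 = 79.55.

79.55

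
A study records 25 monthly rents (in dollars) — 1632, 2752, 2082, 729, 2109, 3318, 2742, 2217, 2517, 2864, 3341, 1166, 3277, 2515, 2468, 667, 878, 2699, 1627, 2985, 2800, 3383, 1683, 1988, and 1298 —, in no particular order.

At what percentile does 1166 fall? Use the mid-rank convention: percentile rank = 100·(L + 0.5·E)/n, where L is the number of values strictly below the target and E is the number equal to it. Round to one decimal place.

14.0

Sorted: 667, 729, 878, 1166, 1298, 1627, 1632, 1683, 1988, 2082, 2109, 2217, 2468, 2515, 2517, 2699, 2742, 2752, 2800, 2864, 2985, 3277, 3318, 3341, 3383.
Count below 1166: L = 3; count equal: E = 1; n = 25.
Percentile rank = 100·(3 + 0.5·1)/25 = 100·3.5/25 = 14.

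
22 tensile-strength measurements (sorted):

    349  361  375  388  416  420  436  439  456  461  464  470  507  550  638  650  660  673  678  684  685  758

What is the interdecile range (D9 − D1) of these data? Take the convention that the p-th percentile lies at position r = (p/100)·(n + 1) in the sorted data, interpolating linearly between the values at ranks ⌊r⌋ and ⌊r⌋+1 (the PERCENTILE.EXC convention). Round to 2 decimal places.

n = 22.
P10: r = 2.3; ranks 2–3 are 361, 375; interpolating gives 365.2.
P90: r = 20.7; ranks 20–21 are 684, 685; interpolating gives 684.7.
Difference: 684.7 − 365.2 = 319.5.

319.50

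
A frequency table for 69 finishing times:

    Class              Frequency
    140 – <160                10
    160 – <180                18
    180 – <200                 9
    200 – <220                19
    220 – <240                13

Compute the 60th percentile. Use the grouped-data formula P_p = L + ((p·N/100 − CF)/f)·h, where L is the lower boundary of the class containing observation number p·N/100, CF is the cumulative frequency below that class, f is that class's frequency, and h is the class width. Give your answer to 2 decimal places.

204.63

N = 69; target position k = 60/100 · 69 = 41.4.
Cumulative frequencies: 10, 28, 37, 56, 69.
Observation 41.4 falls in the class 200 – <220.
L = 200, CF = 37, f = 19, h = 20.
P60 = 200 + ((41.4 − 37)/19)·20 = 200 + 4.63158 = 204.632.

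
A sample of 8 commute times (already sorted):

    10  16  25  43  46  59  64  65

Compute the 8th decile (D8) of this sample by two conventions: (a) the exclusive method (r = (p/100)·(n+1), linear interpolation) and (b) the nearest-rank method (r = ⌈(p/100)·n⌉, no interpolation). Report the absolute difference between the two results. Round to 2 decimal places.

n = 8.
(a) r = 7.2; between ranks 7 (64) and 8 (65): 64.2.
(b) the nearest-rank method: rank 7 → 64.
|64.2 − 64| = 0.2.

0.20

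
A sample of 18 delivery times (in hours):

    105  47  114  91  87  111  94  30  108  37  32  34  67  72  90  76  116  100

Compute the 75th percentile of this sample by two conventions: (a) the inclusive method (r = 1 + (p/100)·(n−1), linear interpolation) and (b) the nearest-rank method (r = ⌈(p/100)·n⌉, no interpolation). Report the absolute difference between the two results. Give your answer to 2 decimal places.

1.25

Sorted: 30, 32, 34, 37, 47, 67, 72, 76, 87, 90, 91, 94, 100, 105, 108, 111, 114, 116.
n = 18.
(a) r = 13.75; between ranks 13 (100) and 14 (105): 103.75.
(b) the nearest-rank method: rank 14 → 105.
|103.75 − 105| = 1.25.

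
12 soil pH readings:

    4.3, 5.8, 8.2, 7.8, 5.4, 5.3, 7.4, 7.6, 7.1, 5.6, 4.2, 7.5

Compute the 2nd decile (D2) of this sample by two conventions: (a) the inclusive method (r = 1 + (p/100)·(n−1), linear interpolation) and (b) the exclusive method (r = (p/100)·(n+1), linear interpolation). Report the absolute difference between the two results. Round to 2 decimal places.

0.42

Sorted: 4.2, 4.3, 5.3, 5.4, 5.6, 5.8, 7.1, 7.4, 7.5, 7.6, 7.8, 8.2.
n = 12.
(a) r = 3.2; between ranks 3 (5.3) and 4 (5.4): 5.32.
(b) r = 2.6; between ranks 2 (4.3) and 3 (5.3): 4.9.
|5.32 − 4.9| = 0.42.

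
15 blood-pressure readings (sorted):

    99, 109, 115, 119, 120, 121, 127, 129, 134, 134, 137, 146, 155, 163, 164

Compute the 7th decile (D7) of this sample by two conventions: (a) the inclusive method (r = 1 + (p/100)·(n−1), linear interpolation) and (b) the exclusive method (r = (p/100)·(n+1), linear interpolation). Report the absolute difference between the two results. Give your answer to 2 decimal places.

n = 15.
(a) r = 10.8; between ranks 10 (134) and 11 (137): 136.4.
(b) r = 11.2; between ranks 11 (137) and 12 (146): 138.8.
|136.4 − 138.8| = 2.4.

2.40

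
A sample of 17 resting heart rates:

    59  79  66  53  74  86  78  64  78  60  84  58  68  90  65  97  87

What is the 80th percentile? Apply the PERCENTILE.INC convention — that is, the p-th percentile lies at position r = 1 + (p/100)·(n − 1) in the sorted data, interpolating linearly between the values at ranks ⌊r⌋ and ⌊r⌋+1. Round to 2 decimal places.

85.60

Sorted: 53, 58, 59, 60, 64, 65, 66, 68, 74, 78, 78, 79, 84, 86, 87, 90, 97.
n = 17.
r = 1 + (80/100)·(17 − 1) = 1 + 12.8 = 13.8.
Rank 13 is 84 and rank 14 is 86.
Interpolate: 84 + 0.8·(86 − 84) = 84 + 0.8·2 = 85.6.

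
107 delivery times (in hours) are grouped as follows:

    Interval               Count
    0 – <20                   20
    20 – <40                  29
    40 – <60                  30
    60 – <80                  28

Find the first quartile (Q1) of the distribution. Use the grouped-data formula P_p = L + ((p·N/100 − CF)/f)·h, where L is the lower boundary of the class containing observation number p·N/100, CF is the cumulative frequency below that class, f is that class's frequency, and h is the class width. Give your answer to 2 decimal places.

24.66

N = 107; target position k = 25/100 · 107 = 26.75.
Cumulative frequencies: 20, 49, 79, 107.
Observation 26.75 falls in the class 20 – <40.
L = 20, CF = 20, f = 29, h = 20.
P25 = 20 + ((26.75 − 20)/29)·20 = 20 + 4.65517 = 24.6552.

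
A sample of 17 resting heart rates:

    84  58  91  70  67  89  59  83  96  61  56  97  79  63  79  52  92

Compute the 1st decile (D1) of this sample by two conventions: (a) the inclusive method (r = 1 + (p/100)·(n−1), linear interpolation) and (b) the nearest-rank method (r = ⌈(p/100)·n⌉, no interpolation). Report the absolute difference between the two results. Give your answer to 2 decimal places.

Sorted: 52, 56, 58, 59, 61, 63, 67, 70, 79, 79, 83, 84, 89, 91, 92, 96, 97.
n = 17.
(a) r = 2.6; between ranks 2 (56) and 3 (58): 57.2.
(b) the nearest-rank method: rank 2 → 56.
|57.2 − 56| = 1.2.

1.20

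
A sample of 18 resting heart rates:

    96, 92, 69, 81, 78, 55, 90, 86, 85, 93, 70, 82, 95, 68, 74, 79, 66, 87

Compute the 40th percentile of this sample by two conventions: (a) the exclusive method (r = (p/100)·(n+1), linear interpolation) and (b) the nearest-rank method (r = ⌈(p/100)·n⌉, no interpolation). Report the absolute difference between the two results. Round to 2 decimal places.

0.40

Sorted: 55, 66, 68, 69, 70, 74, 78, 79, 81, 82, 85, 86, 87, 90, 92, 93, 95, 96.
n = 18.
(a) r = 7.6; between ranks 7 (78) and 8 (79): 78.6.
(b) the nearest-rank method: rank 8 → 79.
|78.6 − 79| = 0.4.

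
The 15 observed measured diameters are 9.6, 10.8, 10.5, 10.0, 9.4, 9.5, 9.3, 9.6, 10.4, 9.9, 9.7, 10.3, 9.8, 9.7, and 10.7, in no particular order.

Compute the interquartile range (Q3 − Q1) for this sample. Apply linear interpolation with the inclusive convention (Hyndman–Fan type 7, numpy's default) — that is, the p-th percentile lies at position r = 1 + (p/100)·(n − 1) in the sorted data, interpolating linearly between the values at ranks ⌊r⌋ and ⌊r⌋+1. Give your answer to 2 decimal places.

Sorted: 9.3, 9.4, 9.5, 9.6, 9.6, 9.7, 9.7, 9.8, 9.9, 10.0, 10.3, 10.4, 10.5, 10.7, 10.8.
n = 15.
P25: r = 4.5; ranks 4–5 are 9.6, 9.6; interpolating gives 9.6.
P75: r = 11.5; ranks 11–12 are 10.3, 10.4; interpolating gives 10.35.
Difference: 10.35 − 9.6 = 0.75.

0.75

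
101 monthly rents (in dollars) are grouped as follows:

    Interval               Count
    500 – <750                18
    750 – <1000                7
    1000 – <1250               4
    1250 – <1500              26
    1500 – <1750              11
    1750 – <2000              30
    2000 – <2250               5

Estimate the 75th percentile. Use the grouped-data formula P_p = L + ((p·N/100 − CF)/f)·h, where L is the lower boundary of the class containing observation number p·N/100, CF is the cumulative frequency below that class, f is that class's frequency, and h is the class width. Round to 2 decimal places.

1831.25

N = 101; target position k = 75/100 · 101 = 75.75.
Cumulative frequencies: 18, 25, 29, 55, 66, 96, 101.
Observation 75.75 falls in the class 1750 – <2000.
L = 1750, CF = 66, f = 30, h = 250.
P75 = 1750 + ((75.75 − 66)/30)·250 = 1750 + 81.25 = 1831.25.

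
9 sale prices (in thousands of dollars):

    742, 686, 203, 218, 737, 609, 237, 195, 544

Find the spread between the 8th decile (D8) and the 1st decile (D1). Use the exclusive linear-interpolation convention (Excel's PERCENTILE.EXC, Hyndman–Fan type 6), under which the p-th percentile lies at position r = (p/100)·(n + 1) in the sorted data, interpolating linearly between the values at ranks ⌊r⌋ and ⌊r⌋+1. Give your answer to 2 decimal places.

Sorted: 195, 203, 218, 237, 544, 609, 686, 737, 742.
n = 9.
P10: r = 1 (integer) → 195.
P80: r = 8 (integer) → 737.
Difference: 737 − 195 = 542.

542.00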